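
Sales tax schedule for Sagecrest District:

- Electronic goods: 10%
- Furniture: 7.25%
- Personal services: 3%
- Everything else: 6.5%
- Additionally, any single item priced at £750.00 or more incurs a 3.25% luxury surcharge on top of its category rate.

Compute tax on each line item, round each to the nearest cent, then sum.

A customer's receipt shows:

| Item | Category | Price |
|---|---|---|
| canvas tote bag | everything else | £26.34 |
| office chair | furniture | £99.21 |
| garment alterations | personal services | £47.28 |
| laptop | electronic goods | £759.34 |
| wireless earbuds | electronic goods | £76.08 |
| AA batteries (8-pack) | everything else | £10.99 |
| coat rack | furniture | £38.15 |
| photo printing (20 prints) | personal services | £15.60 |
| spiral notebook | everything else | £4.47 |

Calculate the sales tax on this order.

Canvas tote bag £26.34: everything else → 6.5% → £1.71
Office chair £99.21: furniture → 7.25% → £7.19
Garment alterations £47.28: personal services → 3% → £1.42
Laptop £759.34: electronic goods → 10% + 3.25% surcharge = 13.25% → £100.61
Wireless earbuds £76.08: electronic goods → 10% → £7.61
AA batteries (8-pack) £10.99: everything else → 6.5% → £0.71
Coat rack £38.15: furniture → 7.25% → £2.77
Photo printing (20 prints) £15.60: personal services → 3% → £0.47
Spiral notebook £4.47: everything else → 6.5% → £0.29
Total tax = £1.71 + £7.19 + £1.42 + £100.61 + £7.61 + £0.71 + £2.77 + £0.47 + £0.29 = £122.78

£122.78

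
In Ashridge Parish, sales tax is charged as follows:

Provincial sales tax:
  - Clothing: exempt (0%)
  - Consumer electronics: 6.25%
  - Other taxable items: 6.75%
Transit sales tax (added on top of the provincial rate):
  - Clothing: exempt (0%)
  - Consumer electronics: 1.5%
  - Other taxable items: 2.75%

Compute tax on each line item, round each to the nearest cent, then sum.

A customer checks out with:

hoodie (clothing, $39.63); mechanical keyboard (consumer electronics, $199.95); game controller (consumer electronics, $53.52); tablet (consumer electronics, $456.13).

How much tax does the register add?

Hoodie $39.63: clothing → 0% + 0% transit = 0% → $0.00
Mechanical keyboard $199.95: consumer electronics → 6.25% + 1.5% transit = 7.75% → $15.50
Game controller $53.52: consumer electronics → 6.25% + 1.5% transit = 7.75% → $4.15
Tablet $456.13: consumer electronics → 6.25% + 1.5% transit = 7.75% → $35.35
Total tax = $15.50 + $4.15 + $35.35 = $55.00

$55.00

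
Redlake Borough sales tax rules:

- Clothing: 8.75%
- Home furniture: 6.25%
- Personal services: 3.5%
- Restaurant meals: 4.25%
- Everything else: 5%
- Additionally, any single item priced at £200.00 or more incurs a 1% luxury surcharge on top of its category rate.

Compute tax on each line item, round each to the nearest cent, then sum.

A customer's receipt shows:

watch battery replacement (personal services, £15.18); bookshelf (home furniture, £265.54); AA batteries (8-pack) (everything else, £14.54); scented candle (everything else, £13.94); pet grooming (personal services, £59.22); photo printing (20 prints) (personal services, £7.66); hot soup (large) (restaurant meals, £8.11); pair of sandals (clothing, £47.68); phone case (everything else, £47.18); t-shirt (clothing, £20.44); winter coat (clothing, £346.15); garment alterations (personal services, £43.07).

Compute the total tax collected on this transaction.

£67.47

Watch battery replacement £15.18: personal services → 3.5% → £0.53
Bookshelf £265.54: home furniture → 6.25% + 1% surcharge = 7.25% → £19.25
AA batteries (8-pack) £14.54: everything else → 5% → £0.73
Scented candle £13.94: everything else → 5% → £0.70
Pet grooming £59.22: personal services → 3.5% → £2.07
Photo printing (20 prints) £7.66: personal services → 3.5% → £0.27
Hot soup (large) £8.11: restaurant meals → 4.25% → £0.34
Pair of sandals £47.68: clothing → 8.75% → £4.17
Phone case £47.18: everything else → 5% → £2.36
T-shirt £20.44: clothing → 8.75% → £1.79
Winter coat £346.15: clothing → 8.75% + 1% surcharge = 9.75% → £33.75
Garment alterations £43.07: personal services → 3.5% → £1.51
Total tax = £0.53 + £19.25 + £0.73 + £0.70 + £2.07 + £0.27 + £0.34 + £4.17 + £2.36 + £1.79 + £33.75 + £1.51 = £67.47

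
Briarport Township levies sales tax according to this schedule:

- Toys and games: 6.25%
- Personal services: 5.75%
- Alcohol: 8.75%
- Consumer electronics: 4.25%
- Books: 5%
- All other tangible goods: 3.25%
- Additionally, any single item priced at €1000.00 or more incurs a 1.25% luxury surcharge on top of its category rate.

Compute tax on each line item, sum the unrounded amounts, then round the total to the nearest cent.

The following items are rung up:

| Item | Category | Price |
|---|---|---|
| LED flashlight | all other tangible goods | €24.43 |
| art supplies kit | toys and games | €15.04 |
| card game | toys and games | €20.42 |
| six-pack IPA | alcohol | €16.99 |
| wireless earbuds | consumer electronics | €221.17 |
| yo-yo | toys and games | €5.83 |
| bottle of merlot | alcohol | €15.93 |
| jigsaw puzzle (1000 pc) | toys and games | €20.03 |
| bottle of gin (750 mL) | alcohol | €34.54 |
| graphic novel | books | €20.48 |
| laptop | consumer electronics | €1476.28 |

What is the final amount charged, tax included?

LED flashlight €24.43: all other tangible goods → 3.25% → €0.793975
Art supplies kit €15.04: toys and games → 6.25% → €0.94
Card game €20.42: toys and games → 6.25% → €1.27625
Six-pack IPA €16.99: alcohol → 8.75% → €1.486625
Wireless earbuds €221.17: consumer electronics → 4.25% → €9.399725
Yo-yo €5.83: toys and games → 6.25% → €0.364375
Bottle of merlot €15.93: alcohol → 8.75% → €1.393875
Jigsaw puzzle (1000 pc) €20.03: toys and games → 6.25% → €1.251875
Bottle of gin (750 mL) €34.54: alcohol → 8.75% → €3.02225
Graphic novel €20.48: books → 5% → €1.024
Laptop €1476.28: consumer electronics → 4.25% + 1.25% surcharge = 5.5% → €81.1954
Subtotal = €1871.14; unrounded tax = €102.14835 → €102.15; total due = €1973.29

€1973.29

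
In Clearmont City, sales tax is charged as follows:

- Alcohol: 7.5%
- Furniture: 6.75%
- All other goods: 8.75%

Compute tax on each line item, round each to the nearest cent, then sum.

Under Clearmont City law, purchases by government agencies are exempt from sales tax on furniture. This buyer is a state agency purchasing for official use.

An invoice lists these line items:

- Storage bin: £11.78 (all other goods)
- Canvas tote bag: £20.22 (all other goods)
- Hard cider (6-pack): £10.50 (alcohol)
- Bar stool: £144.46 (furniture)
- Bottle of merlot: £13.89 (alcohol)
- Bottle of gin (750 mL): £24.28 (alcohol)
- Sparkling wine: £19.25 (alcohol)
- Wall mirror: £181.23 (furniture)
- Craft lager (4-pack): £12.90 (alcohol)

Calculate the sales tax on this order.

£8.86

Storage bin £11.78: all other goods → 8.75% → £1.03
Canvas tote bag £20.22: all other goods → 8.75% → £1.77
Hard cider (6-pack) £10.50: alcohol → 7.5% → £0.79
Bar stool £144.46: furniture, buyer-exempt → 0% → £0.00
Bottle of merlot £13.89: alcohol → 7.5% → £1.04
Bottle of gin (750 mL) £24.28: alcohol → 7.5% → £1.82
Sparkling wine £19.25: alcohol → 7.5% → £1.44
Wall mirror £181.23: furniture, buyer-exempt → 0% → £0.00
Craft lager (4-pack) £12.90: alcohol → 7.5% → £0.97
Total tax = £1.03 + £1.77 + £0.79 + £1.04 + £1.82 + £1.44 + £0.97 = £8.86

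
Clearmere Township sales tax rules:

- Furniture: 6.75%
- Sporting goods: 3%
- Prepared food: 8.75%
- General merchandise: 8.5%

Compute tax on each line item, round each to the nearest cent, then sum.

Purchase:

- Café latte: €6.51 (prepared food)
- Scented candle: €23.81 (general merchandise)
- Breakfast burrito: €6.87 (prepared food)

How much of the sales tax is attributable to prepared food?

Café latte €6.51: prepared food → 8.75% → €0.57
Breakfast burrito €6.87: prepared food → 8.75% → €0.60
Tax on prepared food = €0.57 + €0.60 = €1.17

€1.17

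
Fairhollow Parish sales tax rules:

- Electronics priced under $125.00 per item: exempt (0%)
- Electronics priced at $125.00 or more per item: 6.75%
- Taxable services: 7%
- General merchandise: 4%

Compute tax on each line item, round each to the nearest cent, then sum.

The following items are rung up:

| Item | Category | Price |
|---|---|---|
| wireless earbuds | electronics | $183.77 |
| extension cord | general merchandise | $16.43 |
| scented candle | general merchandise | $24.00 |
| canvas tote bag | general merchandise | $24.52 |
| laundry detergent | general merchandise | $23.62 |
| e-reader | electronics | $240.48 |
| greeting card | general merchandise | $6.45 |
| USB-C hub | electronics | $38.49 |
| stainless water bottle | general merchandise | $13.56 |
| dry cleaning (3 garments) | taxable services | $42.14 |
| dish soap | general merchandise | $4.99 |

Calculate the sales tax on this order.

$36.12

Wireless earbuds $183.77: electronics, $125.00 or more → 6.75% → $12.40
Extension cord $16.43: general merchandise → 4% → $0.66
Scented candle $24.00: general merchandise → 4% → $0.96
Canvas tote bag $24.52: general merchandise → 4% → $0.98
Laundry detergent $23.62: general merchandise → 4% → $0.94
E-reader $240.48: electronics, $125.00 or more → 6.75% → $16.23
Greeting card $6.45: general merchandise → 4% → $0.26
USB-C hub $38.49: electronics, under $125.00 → 0% → $0.00
Stainless water bottle $13.56: general merchandise → 4% → $0.54
Dry cleaning (3 garments) $42.14: taxable services → 7% → $2.95
Dish soap $4.99: general merchandise → 4% → $0.20
Total tax = $12.40 + $0.66 + $0.96 + $0.98 + $0.94 + $16.23 + $0.26 + $0.54 + $2.95 + $0.20 = $36.12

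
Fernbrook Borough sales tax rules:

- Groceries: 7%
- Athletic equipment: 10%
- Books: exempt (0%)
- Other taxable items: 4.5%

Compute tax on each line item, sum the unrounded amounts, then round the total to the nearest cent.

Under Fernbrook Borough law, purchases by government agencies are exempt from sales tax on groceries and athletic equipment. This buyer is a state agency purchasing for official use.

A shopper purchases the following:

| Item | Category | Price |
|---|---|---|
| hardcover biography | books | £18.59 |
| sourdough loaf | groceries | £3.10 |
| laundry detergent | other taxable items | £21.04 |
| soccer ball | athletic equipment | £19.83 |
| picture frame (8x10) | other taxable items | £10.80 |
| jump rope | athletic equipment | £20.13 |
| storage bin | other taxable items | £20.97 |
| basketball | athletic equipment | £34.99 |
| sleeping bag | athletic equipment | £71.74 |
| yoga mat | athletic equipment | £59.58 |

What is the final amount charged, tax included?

Hardcover biography £18.59: books → 0% → £0.00
Sourdough loaf £3.10: groceries, buyer-exempt → 0% → £0.00
Laundry detergent £21.04: other taxable items → 4.5% → £0.9468
Soccer ball £19.83: athletic equipment, buyer-exempt → 0% → £0.00
Picture frame (8x10) £10.80: other taxable items → 4.5% → £0.486
Jump rope £20.13: athletic equipment, buyer-exempt → 0% → £0.00
Storage bin £20.97: other taxable items → 4.5% → £0.94365
Basketball £34.99: athletic equipment, buyer-exempt → 0% → £0.00
Sleeping bag £71.74: athletic equipment, buyer-exempt → 0% → £0.00
Yoga mat £59.58: athletic equipment, buyer-exempt → 0% → £0.00
Subtotal = £280.77; unrounded tax = £2.37645 → £2.38; total due = £283.15

£283.15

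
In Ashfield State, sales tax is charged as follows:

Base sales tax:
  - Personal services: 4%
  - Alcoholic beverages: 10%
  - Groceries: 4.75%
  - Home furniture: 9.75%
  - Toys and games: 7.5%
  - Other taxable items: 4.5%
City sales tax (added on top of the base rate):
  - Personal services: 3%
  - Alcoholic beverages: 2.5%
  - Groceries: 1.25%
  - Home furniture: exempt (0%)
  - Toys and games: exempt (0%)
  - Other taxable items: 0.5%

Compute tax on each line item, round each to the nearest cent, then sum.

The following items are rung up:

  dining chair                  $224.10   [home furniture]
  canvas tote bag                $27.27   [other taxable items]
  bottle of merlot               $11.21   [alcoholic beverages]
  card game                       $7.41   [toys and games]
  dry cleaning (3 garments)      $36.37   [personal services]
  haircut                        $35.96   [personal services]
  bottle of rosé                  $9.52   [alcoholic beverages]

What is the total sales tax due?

Dining chair $224.10: home furniture → 9.75% + 0% city = 9.75% → $21.85
Canvas tote bag $27.27: other taxable items → 4.5% + 0.5% city = 5% → $1.36
Bottle of merlot $11.21: alcoholic beverages → 10% + 2.5% city = 12.5% → $1.40
Card game $7.41: toys and games → 7.5% + 0% city = 7.5% → $0.56
Dry cleaning (3 garments) $36.37: personal services → 4% + 3% city = 7% → $2.55
Haircut $35.96: personal services → 4% + 3% city = 7% → $2.52
Bottle of rosé $9.52: alcoholic beverages → 10% + 2.5% city = 12.5% → $1.19
Total tax = $21.85 + $1.36 + $1.40 + $0.56 + $2.55 + $2.52 + $1.19 = $31.43

$31.43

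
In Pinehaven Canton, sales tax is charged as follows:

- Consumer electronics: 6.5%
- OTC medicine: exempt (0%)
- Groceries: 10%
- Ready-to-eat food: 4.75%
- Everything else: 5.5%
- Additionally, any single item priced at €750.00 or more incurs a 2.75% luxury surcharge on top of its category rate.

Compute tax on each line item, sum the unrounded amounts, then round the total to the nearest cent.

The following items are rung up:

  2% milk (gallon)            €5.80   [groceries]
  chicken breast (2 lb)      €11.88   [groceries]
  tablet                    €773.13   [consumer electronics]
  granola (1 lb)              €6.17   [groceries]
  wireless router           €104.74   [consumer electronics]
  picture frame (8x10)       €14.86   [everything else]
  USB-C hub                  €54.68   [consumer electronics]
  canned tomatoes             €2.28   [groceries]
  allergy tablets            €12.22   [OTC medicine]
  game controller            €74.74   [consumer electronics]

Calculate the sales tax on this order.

2% milk (gallon) €5.80: groceries → 10% → €0.58
Chicken breast (2 lb) €11.88: groceries → 10% → €1.188
Tablet €773.13: consumer electronics → 6.5% + 2.75% surcharge = 9.25% → €71.514525
Granola (1 lb) €6.17: groceries → 10% → €0.617
Wireless router €104.74: consumer electronics → 6.5% → €6.8081
Picture frame (8x10) €14.86: everything else → 5.5% → €0.8173
USB-C hub €54.68: consumer electronics → 6.5% → €3.5542
Canned tomatoes €2.28: groceries → 10% → €0.228
Allergy tablets €12.22: OTC medicine → 0% → €0.00
Game controller €74.74: consumer electronics → 6.5% → €4.8581
Unrounded tax sum = €90.165225 → €90.17

€90.17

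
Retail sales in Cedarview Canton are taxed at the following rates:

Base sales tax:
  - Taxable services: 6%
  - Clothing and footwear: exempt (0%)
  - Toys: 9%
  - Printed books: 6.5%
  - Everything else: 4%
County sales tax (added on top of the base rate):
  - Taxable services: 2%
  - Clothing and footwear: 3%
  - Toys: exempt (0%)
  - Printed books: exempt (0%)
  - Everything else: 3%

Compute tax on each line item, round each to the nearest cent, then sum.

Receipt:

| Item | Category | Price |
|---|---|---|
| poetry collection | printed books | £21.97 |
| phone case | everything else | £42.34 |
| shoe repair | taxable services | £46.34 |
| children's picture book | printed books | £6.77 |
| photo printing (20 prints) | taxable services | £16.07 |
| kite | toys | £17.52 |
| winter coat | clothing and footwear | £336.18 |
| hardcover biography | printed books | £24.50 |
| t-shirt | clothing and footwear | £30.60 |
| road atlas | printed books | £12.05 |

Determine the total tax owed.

£24.79

Poetry collection £21.97: printed books → 6.5% + 0% county = 6.5% → £1.43
Phone case £42.34: everything else → 4% + 3% county = 7% → £2.96
Shoe repair £46.34: taxable services → 6% + 2% county = 8% → £3.71
Children's picture book £6.77: printed books → 6.5% + 0% county = 6.5% → £0.44
Photo printing (20 prints) £16.07: taxable services → 6% + 2% county = 8% → £1.29
Kite £17.52: toys → 9% + 0% county = 9% → £1.58
Winter coat £336.18: clothing and footwear → 0% + 3% county = 3% → £10.09
Hardcover biography £24.50: printed books → 6.5% + 0% county = 6.5% → £1.59
T-shirt £30.60: clothing and footwear → 0% + 3% county = 3% → £0.92
Road atlas £12.05: printed books → 6.5% + 0% county = 6.5% → £0.78
Total tax = £1.43 + £2.96 + £3.71 + £0.44 + £1.29 + £1.58 + £10.09 + £1.59 + £0.92 + £0.78 = £24.79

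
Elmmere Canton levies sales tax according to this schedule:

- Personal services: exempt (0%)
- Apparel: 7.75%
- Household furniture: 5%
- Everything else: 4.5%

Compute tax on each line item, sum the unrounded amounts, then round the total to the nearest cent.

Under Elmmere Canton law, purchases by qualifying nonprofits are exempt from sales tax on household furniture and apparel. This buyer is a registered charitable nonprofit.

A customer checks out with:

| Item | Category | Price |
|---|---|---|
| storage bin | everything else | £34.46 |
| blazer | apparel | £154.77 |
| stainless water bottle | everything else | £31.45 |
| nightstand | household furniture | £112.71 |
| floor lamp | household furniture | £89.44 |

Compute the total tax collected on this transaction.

£2.97

Storage bin £34.46: everything else → 4.5% → £1.5507
Blazer £154.77: apparel, buyer-exempt → 0% → £0.00
Stainless water bottle £31.45: everything else → 4.5% → £1.41525
Nightstand £112.71: household furniture, buyer-exempt → 0% → £0.00
Floor lamp £89.44: household furniture, buyer-exempt → 0% → £0.00
Unrounded tax sum = £2.96595 → £2.97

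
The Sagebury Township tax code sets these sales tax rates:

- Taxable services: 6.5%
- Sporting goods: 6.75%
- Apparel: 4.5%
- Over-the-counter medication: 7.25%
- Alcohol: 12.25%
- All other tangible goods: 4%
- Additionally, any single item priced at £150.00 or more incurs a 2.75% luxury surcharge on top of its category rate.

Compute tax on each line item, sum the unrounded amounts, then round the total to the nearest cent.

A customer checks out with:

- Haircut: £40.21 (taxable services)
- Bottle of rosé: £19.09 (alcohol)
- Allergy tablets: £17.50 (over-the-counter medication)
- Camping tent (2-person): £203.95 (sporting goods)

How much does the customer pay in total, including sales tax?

£306.35

Haircut £40.21: taxable services → 6.5% → £2.61365
Bottle of rosé £19.09: alcohol → 12.25% → £2.338525
Allergy tablets £17.50: over-the-counter medication → 7.25% → £1.26875
Camping tent (2-person) £203.95: sporting goods → 6.75% + 2.75% surcharge = 9.5% → £19.37525
Subtotal = £280.75; unrounded tax = £25.596175 → £25.60; total due = £306.35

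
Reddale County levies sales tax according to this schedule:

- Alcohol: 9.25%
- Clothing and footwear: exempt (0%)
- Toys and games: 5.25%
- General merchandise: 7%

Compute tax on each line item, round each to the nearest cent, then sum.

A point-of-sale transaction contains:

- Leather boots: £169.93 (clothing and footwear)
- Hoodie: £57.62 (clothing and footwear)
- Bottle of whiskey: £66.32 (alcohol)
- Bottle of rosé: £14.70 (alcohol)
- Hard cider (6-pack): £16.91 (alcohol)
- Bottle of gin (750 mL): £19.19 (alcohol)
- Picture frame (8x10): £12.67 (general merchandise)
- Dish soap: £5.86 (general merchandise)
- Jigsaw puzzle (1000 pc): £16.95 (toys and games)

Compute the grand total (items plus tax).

£393.17

Leather boots £169.93: clothing and footwear → 0% → £0.00
Hoodie £57.62: clothing and footwear → 0% → £0.00
Bottle of whiskey £66.32: alcohol → 9.25% → £6.13
Bottle of rosé £14.70: alcohol → 9.25% → £1.36
Hard cider (6-pack) £16.91: alcohol → 9.25% → £1.56
Bottle of gin (750 mL) £19.19: alcohol → 9.25% → £1.78
Picture frame (8x10) £12.67: general merchandise → 7% → £0.89
Dish soap £5.86: general merchandise → 7% → £0.41
Jigsaw puzzle (1000 pc) £16.95: toys and games → 5.25% → £0.89
Subtotal = £380.15; tax = £13.02; total due = £393.17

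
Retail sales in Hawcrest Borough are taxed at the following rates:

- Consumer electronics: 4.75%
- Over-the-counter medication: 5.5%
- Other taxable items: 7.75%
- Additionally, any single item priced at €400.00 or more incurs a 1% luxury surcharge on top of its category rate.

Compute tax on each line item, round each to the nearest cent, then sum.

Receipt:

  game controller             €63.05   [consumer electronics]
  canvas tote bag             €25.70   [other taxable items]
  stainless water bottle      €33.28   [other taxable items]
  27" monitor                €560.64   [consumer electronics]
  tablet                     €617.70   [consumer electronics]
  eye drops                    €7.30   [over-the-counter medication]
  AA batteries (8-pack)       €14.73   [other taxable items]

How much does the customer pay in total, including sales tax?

€1399.26

Game controller €63.05: consumer electronics → 4.75% → €2.99
Canvas tote bag €25.70: other taxable items → 7.75% → €1.99
Stainless water bottle €33.28: other taxable items → 7.75% → €2.58
27" monitor €560.64: consumer electronics → 4.75% + 1% surcharge = 5.75% → €32.24
Tablet €617.70: consumer electronics → 4.75% + 1% surcharge = 5.75% → €35.52
Eye drops €7.30: over-the-counter medication → 5.5% → €0.40
AA batteries (8-pack) €14.73: other taxable items → 7.75% → €1.14
Subtotal = €1322.40; tax = €76.86; total due = €1399.26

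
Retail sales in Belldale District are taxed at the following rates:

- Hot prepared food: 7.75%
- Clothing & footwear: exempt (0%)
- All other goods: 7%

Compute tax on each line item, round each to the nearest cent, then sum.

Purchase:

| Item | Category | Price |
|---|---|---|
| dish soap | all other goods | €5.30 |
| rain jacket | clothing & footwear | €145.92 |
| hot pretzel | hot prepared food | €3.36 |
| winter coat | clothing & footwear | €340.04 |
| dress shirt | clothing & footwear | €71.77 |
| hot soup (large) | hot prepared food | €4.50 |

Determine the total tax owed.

Dish soap €5.30: all other goods → 7% → €0.37
Rain jacket €145.92: clothing & footwear → 0% → €0.00
Hot pretzel €3.36: hot prepared food → 7.75% → €0.26
Winter coat €340.04: clothing & footwear → 0% → €0.00
Dress shirt €71.77: clothing & footwear → 0% → €0.00
Hot soup (large) €4.50: hot prepared food → 7.75% → €0.35
Total tax = €0.37 + €0.26 + €0.35 = €0.98

€0.98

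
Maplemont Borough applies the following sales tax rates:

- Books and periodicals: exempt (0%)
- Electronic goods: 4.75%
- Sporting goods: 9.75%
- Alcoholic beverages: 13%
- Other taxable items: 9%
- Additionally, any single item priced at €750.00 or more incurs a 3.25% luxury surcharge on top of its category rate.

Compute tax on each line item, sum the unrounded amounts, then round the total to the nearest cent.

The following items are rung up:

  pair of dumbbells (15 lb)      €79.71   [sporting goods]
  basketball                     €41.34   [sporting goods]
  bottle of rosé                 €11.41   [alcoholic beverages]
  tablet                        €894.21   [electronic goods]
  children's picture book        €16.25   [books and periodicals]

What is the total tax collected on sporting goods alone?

€11.80

Pair of dumbbells (15 lb) €79.71: sporting goods → 9.75% → €7.771725
Basketball €41.34: sporting goods → 9.75% → €4.03065
Tax on sporting goods: unrounded sum = €11.802375 → €11.80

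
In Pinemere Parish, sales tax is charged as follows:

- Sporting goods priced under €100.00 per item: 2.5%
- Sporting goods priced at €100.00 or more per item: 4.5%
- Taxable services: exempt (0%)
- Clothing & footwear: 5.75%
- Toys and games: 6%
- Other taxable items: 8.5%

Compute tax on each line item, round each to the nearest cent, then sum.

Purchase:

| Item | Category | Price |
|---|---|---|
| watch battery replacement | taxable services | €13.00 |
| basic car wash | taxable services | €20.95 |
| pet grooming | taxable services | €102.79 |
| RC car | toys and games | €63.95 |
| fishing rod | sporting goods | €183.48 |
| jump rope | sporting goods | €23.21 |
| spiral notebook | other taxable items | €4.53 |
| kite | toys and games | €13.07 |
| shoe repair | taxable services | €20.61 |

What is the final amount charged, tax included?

Watch battery replacement €13.00: taxable services → 0% → €0.00
Basic car wash €20.95: taxable services → 0% → €0.00
Pet grooming €102.79: taxable services → 0% → €0.00
RC car €63.95: toys and games → 6% → €3.84
Fishing rod €183.48: sporting goods, €100.00 or more → 4.5% → €8.26
Jump rope €23.21: sporting goods, under €100.00 → 2.5% → €0.58
Spiral notebook €4.53: other taxable items → 8.5% → €0.39
Kite €13.07: toys and games → 6% → €0.78
Shoe repair €20.61: taxable services → 0% → €0.00
Subtotal = €445.59; tax = €13.85; total due = €459.44

€459.44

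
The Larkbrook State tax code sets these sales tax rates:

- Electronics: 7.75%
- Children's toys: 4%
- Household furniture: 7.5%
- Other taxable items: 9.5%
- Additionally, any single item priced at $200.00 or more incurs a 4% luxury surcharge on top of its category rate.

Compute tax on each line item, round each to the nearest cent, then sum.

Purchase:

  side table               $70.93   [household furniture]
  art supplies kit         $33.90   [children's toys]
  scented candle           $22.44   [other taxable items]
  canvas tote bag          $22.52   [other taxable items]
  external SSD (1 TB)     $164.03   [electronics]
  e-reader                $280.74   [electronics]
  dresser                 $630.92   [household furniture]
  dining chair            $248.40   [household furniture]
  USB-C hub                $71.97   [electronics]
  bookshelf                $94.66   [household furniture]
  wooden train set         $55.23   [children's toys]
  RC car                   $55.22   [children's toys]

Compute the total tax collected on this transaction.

Side table $70.93: household furniture → 7.5% → $5.32
Art supplies kit $33.90: children's toys → 4% → $1.36
Scented candle $22.44: other taxable items → 9.5% → $2.13
Canvas tote bag $22.52: other taxable items → 9.5% → $2.14
External SSD (1 TB) $164.03: electronics → 7.75% → $12.71
E-reader $280.74: electronics → 7.75% + 4% surcharge = 11.75% → $32.99
Dresser $630.92: household furniture → 7.5% + 4% surcharge = 11.5% → $72.56
Dining chair $248.40: household furniture → 7.5% + 4% surcharge = 11.5% → $28.57
USB-C hub $71.97: electronics → 7.75% → $5.58
Bookshelf $94.66: household furniture → 7.5% → $7.10
Wooden train set $55.23: children's toys → 4% → $2.21
RC car $55.22: children's toys → 4% → $2.21
Total tax = $5.32 + $1.36 + $2.13 + $2.14 + $12.71 + $32.99 + $72.56 + $28.57 + $5.58 + $7.10 + $2.21 + $2.21 = $174.88

$174.88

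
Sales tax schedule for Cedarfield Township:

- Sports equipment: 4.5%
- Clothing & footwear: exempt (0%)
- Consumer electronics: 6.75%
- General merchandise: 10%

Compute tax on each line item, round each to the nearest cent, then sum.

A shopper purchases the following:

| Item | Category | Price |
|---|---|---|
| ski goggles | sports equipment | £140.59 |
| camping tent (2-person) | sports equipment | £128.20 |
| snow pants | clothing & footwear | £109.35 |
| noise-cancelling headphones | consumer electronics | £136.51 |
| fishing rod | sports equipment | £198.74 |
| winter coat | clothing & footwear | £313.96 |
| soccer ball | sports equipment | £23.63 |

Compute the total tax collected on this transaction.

£31.31

Ski goggles £140.59: sports equipment → 4.5% → £6.33
Camping tent (2-person) £128.20: sports equipment → 4.5% → £5.77
Snow pants £109.35: clothing & footwear → 0% → £0.00
Noise-cancelling headphones £136.51: consumer electronics → 6.75% → £9.21
Fishing rod £198.74: sports equipment → 4.5% → £8.94
Winter coat £313.96: clothing & footwear → 0% → £0.00
Soccer ball £23.63: sports equipment → 4.5% → £1.06
Total tax = £6.33 + £5.77 + £9.21 + £8.94 + £1.06 = £31.31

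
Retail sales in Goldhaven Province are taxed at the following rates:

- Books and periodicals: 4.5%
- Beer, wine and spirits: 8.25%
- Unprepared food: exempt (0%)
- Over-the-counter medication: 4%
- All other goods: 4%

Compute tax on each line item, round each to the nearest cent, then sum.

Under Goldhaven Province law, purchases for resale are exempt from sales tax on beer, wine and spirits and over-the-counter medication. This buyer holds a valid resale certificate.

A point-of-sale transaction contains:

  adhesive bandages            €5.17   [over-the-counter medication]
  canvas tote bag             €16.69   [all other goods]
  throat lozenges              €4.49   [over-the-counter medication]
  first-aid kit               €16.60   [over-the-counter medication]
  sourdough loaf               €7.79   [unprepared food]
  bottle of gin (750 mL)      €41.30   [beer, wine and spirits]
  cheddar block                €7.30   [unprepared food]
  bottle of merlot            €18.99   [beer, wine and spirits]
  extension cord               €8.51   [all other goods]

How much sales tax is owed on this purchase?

Adhesive bandages €5.17: over-the-counter medication, buyer-exempt → 0% → €0.00
Canvas tote bag €16.69: all other goods → 4% → €0.67
Throat lozenges €4.49: over-the-counter medication, buyer-exempt → 0% → €0.00
First-aid kit €16.60: over-the-counter medication, buyer-exempt → 0% → €0.00
Sourdough loaf €7.79: unprepared food → 0% → €0.00
Bottle of gin (750 mL) €41.30: beer, wine and spirits, buyer-exempt → 0% → €0.00
Cheddar block €7.30: unprepared food → 0% → €0.00
Bottle of merlot €18.99: beer, wine and spirits, buyer-exempt → 0% → €0.00
Extension cord €8.51: all other goods → 4% → €0.34
Total tax = €0.67 + €0.34 = €1.01

€1.01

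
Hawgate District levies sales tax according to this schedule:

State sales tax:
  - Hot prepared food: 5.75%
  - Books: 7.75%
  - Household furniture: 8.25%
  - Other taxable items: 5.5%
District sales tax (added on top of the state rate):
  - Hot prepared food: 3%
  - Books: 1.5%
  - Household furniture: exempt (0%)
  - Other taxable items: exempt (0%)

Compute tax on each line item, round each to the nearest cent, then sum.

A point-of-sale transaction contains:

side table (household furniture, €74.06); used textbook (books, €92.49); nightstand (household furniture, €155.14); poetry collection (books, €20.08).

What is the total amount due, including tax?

€371.10

Side table €74.06: household furniture → 8.25% + 0% district = 8.25% → €6.11
Used textbook €92.49: books → 7.75% + 1.5% district = 9.25% → €8.56
Nightstand €155.14: household furniture → 8.25% + 0% district = 8.25% → €12.80
Poetry collection €20.08: books → 7.75% + 1.5% district = 9.25% → €1.86
Subtotal = €341.77; tax = €29.33; total due = €371.10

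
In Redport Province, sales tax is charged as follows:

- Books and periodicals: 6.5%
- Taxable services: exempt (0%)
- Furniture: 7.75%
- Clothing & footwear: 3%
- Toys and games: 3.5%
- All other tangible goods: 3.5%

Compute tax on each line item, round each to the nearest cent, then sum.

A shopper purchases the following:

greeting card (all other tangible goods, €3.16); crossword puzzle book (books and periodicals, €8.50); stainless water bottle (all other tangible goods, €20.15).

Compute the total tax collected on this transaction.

Greeting card €3.16: all other tangible goods → 3.5% → €0.11
Crossword puzzle book €8.50: books and periodicals → 6.5% → €0.55
Stainless water bottle €20.15: all other tangible goods → 3.5% → €0.71
Total tax = €0.11 + €0.55 + €0.71 = €1.37

€1.37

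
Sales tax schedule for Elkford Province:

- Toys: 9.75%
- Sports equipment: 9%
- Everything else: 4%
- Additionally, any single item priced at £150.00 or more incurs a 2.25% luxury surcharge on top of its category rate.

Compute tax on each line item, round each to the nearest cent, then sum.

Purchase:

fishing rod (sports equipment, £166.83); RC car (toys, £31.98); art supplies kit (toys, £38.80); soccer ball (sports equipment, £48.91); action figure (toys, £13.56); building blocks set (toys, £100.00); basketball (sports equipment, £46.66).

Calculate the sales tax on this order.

£45.34

Fishing rod £166.83: sports equipment → 9% + 2.25% surcharge = 11.25% → £18.77
RC car £31.98: toys → 9.75% → £3.12
Art supplies kit £38.80: toys → 9.75% → £3.78
Soccer ball £48.91: sports equipment → 9% → £4.40
Action figure £13.56: toys → 9.75% → £1.32
Building blocks set £100.00: toys → 9.75% → £9.75
Basketball £46.66: sports equipment → 9% → £4.20
Total tax = £18.77 + £3.12 + £3.78 + £4.40 + £1.32 + £9.75 + £4.20 = £45.34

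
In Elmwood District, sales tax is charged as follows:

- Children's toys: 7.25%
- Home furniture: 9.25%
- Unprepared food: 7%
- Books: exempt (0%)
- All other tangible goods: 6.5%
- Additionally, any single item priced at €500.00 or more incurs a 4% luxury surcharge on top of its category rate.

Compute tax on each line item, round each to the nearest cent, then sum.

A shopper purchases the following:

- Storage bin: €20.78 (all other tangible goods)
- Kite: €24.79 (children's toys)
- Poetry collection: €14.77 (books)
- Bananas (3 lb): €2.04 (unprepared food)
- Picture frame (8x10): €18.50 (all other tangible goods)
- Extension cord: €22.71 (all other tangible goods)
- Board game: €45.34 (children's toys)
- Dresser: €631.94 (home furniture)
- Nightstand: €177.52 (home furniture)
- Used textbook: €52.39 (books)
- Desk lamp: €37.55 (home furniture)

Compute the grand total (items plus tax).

€1161.21

Storage bin €20.78: all other tangible goods → 6.5% → €1.35
Kite €24.79: children's toys → 7.25% → €1.80
Poetry collection €14.77: books → 0% → €0.00
Bananas (3 lb) €2.04: unprepared food → 7% → €0.14
Picture frame (8x10) €18.50: all other tangible goods → 6.5% → €1.20
Extension cord €22.71: all other tangible goods → 6.5% → €1.48
Board game €45.34: children's toys → 7.25% → €3.29
Dresser €631.94: home furniture → 9.25% + 4% surcharge = 13.25% → €83.73
Nightstand €177.52: home furniture → 9.25% → €16.42
Used textbook €52.39: books → 0% → €0.00
Desk lamp €37.55: home furniture → 9.25% → €3.47
Subtotal = €1048.33; tax = €112.88; total due = €1161.21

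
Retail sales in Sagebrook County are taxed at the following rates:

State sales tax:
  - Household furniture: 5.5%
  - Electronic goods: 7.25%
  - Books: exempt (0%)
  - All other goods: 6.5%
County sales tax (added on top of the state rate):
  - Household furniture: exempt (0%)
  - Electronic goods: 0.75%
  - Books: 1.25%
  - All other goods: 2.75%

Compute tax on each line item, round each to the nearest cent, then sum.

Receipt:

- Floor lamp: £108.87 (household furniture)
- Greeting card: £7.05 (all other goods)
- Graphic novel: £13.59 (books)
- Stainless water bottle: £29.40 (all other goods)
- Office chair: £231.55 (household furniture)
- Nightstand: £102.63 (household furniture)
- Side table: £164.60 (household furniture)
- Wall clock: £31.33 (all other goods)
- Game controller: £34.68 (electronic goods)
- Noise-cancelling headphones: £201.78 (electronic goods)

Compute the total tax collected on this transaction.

Floor lamp £108.87: household furniture → 5.5% + 0% county = 5.5% → £5.99
Greeting card £7.05: all other goods → 6.5% + 2.75% county = 9.25% → £0.65
Graphic novel £13.59: books → 0% + 1.25% county = 1.25% → £0.17
Stainless water bottle £29.40: all other goods → 6.5% + 2.75% county = 9.25% → £2.72
Office chair £231.55: household furniture → 5.5% + 0% county = 5.5% → £12.74
Nightstand £102.63: household furniture → 5.5% + 0% county = 5.5% → £5.64
Side table £164.60: household furniture → 5.5% + 0% county = 5.5% → £9.05
Wall clock £31.33: all other goods → 6.5% + 2.75% county = 9.25% → £2.90
Game controller £34.68: electronic goods → 7.25% + 0.75% county = 8% → £2.77
Noise-cancelling headphones £201.78: electronic goods → 7.25% + 0.75% county = 8% → £16.14
Total tax = £5.99 + £0.65 + £0.17 + £2.72 + £12.74 + £5.64 + £9.05 + £2.90 + £2.77 + £16.14 = £58.77

£58.77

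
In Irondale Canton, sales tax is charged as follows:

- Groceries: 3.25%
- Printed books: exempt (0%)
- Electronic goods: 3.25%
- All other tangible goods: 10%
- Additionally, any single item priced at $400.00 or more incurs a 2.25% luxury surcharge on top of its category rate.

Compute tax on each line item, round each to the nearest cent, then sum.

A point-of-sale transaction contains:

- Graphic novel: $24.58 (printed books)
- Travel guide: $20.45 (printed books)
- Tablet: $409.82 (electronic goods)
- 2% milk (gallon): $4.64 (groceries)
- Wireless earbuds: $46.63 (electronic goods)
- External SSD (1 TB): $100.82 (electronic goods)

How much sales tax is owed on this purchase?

Graphic novel $24.58: printed books → 0% → $0.00
Travel guide $20.45: printed books → 0% → $0.00
Tablet $409.82: electronic goods → 3.25% + 2.25% surcharge = 5.5% → $22.54
2% milk (gallon) $4.64: groceries → 3.25% → $0.15
Wireless earbuds $46.63: electronic goods → 3.25% → $1.52
External SSD (1 TB) $100.82: electronic goods → 3.25% → $3.28
Total tax = $22.54 + $0.15 + $1.52 + $3.28 = $27.49

$27.49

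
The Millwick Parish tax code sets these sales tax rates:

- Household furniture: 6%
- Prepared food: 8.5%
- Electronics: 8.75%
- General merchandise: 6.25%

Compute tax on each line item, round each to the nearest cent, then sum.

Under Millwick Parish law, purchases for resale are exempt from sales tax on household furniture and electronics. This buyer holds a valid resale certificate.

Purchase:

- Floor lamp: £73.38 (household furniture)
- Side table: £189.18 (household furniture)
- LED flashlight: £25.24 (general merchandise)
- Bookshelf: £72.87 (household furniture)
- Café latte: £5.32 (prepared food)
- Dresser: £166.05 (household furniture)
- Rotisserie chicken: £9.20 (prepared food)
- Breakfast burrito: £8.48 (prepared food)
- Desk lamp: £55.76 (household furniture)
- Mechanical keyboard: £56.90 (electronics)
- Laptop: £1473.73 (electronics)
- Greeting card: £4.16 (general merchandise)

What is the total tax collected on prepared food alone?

Café latte £5.32: prepared food → 8.5% → £0.45
Rotisserie chicken £9.20: prepared food → 8.5% → £0.78
Breakfast burrito £8.48: prepared food → 8.5% → £0.72
Tax on prepared food = £0.45 + £0.78 + £0.72 = £1.95

£1.95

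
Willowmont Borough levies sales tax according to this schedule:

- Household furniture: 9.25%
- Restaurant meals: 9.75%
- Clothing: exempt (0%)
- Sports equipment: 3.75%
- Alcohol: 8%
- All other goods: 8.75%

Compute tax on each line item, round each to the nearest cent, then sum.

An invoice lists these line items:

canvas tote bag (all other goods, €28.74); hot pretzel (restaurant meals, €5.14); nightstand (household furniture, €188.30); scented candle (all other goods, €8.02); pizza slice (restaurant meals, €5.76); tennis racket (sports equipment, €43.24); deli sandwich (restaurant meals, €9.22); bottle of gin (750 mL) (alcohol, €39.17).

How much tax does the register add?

Canvas tote bag €28.74: all other goods → 8.75% → €2.51
Hot pretzel €5.14: restaurant meals → 9.75% → €0.50
Nightstand €188.30: household furniture → 9.25% → €17.42
Scented candle €8.02: all other goods → 8.75% → €0.70
Pizza slice €5.76: restaurant meals → 9.75% → €0.56
Tennis racket €43.24: sports equipment → 3.75% → €1.62
Deli sandwich €9.22: restaurant meals → 9.75% → €0.90
Bottle of gin (750 mL) €39.17: alcohol → 8% → €3.13
Total tax = €2.51 + €0.50 + €17.42 + €0.70 + €0.56 + €1.62 + €0.90 + €3.13 = €27.34

€27.34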